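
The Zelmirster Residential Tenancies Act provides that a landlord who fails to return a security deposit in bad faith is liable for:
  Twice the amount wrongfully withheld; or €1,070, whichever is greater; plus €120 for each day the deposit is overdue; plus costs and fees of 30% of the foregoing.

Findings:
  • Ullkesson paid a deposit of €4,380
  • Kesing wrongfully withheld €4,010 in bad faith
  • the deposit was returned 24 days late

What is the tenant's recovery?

Doubled: 2 × €4,010 = €8,020
Minimum €1,070: €8,020 meets the minimum, no increase.
Late-return penalty: 24 × €120 = €2,880
Damages plus late penalty: €8,020 + €2,880 = €10,900
Costs and fees: 30% of €10,900 = €3,270
Total recovery: €10,900 + €3,270 = €14,170

€14,170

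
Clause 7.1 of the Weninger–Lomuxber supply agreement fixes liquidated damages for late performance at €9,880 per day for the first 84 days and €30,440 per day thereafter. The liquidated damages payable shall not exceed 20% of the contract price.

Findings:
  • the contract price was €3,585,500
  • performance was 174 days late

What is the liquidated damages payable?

€717,100

First 84 days: 84 × €9,880 = €829,920
Remaining days: (174 − 84) × €30,440 = €2,739,600
Accrued per-day damages: €829,920 + €2,739,600 = €3,569,520
Cap: 20% of €3,585,500 = €717,100
Cap at €717,100: €3,569,520 exceeds the cap → €717,100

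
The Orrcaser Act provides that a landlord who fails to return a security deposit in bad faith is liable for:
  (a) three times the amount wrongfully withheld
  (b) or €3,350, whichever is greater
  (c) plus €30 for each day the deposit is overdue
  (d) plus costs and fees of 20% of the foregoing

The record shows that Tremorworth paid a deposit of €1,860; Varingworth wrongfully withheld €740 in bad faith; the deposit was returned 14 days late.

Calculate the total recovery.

€4,524

Trebled: 3 × €740 = €2,220
Minimum €3,350: €2,220 is below the minimum → €3,350
Late-return penalty: 14 × €30 = €420
Damages plus late penalty: €3,350 + €420 = €3,770
Costs and fees: 20% of €3,770 = €754
Total recovery: €3,770 + €754 = €4,524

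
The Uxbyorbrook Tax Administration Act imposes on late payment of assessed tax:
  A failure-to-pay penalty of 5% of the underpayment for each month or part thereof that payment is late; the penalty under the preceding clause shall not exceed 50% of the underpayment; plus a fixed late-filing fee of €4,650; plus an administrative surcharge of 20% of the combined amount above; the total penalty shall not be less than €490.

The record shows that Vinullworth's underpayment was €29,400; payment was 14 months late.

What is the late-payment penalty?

€23,220

Accrued rate: 5% × 14 = 70%, capped at 50% → 50%
Failure-to-pay penalty: 50% of €29,400 = €14,700
Penalty before surcharge: €14,700 + €4,650 = €19,350
Administrative surcharge: 20% of €19,350 = €3,870
Total penalty: €19,350 + €3,870 = €23,220
Minimum €490: €23,220 meets the minimum, no increase.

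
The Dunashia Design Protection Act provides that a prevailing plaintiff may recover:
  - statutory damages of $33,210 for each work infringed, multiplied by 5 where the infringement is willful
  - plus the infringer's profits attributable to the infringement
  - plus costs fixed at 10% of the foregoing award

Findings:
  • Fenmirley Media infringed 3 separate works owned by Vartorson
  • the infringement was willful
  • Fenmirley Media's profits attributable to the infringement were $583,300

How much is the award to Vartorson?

$1,189,595

Statutory damages: 3 × $33,210 = $99,630
Multiplied by 5: 5 × $99,630 = $498,150
Combined award: $498,150 + $583,300 = $1,081,450
Costs: 10% of $1,081,450 = $108,145
Award plus costs: $1,081,450 + $108,145 = $1,189,595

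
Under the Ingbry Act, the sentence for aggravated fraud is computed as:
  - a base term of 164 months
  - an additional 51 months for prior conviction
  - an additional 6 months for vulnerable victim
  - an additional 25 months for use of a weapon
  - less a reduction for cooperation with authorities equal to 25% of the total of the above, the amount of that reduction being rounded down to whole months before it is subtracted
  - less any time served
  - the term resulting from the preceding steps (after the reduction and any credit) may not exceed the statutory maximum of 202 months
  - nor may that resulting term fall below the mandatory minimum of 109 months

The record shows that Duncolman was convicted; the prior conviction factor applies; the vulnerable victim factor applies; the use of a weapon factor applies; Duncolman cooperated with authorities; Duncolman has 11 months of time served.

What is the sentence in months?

Prior conviction enhancement: +51 months
Vulnerable victim enhancement: +6 months
Use of a weapon enhancement: +25 months
Adjusted term: 164 months + 51 months + 6 months + 25 months = 246 months
Cooperation with authorities reduction: 25% of 246 months = 61 months (rounded down)
After reduction: 246 − 61 = 185 months
Less time served: 185 months − 11 months = 174 months
Cap at 202 months: 174 months is within the cap, no reduction.
Minimum 109 months: 174 months meets the minimum, no increase.

Sentence: 174 months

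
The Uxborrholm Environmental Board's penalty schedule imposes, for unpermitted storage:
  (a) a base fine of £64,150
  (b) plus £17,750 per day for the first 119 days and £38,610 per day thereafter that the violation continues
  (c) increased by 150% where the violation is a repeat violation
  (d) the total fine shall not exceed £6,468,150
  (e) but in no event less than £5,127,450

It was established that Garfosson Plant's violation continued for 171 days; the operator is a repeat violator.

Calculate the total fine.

£6,468,150

First 119 days: 119 × £17,750 = £2,112,250
Remaining days: (171 − 119) × £38,610 = £2,007,720
Per-day component: £2,112,250 + £2,007,720 = £4,119,970
Base plus per-day: £64,150 + £4,119,970 = £4,184,120
Enhancement: 150% of £4,184,120 = £6,276,180
Enhanced fine: £4,184,120 + £6,276,180 = £10,460,300
Cap at £6,468,150: £10,460,300 exceeds the cap → £6,468,150
Minimum £5,127,450: £6,468,150 meets the minimum, no increase.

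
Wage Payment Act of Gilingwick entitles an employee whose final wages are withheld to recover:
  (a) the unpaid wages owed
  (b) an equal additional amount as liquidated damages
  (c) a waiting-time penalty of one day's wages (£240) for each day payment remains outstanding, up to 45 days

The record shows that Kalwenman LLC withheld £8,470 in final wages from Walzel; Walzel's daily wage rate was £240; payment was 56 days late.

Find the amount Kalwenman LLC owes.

£27,740

Liquidated damages (equal amount): £8,470
Penalty days: min(56, 45) = 45
Waiting-time penalty: 45 × £240 = £10,800
Total award: £8,470 + £8,470 + £10,800 = £27,740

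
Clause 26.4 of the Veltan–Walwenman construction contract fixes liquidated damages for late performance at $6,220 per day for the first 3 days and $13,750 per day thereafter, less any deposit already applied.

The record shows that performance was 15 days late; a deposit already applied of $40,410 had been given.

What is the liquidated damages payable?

First 3 days: 3 × $6,220 = $18,660
Remaining days: (15 − 3) × $13,750 = $165,000
Accrued per-day damages: $18,660 + $165,000 = $183,660
Less deposit already applied: $183,660 − $40,410 = $143,250

$143,250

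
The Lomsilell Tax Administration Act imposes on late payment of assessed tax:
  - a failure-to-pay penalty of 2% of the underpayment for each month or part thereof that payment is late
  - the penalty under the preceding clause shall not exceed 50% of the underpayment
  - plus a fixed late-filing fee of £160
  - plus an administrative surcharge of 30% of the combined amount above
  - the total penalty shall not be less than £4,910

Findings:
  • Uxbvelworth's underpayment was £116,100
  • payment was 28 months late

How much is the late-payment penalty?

Accrued rate: 2% × 28 = 56%, capped at 50% → 50%
Failure-to-pay penalty: 50% of £116,100 = £58,050
Penalty before surcharge: £58,050 + £160 = £58,210
Administrative surcharge: 30% of £58,210 = £17,463
Total penalty: £58,210 + £17,463 = £75,673
Minimum £4,910: £75,673 meets the minimum, no increase.

£75,673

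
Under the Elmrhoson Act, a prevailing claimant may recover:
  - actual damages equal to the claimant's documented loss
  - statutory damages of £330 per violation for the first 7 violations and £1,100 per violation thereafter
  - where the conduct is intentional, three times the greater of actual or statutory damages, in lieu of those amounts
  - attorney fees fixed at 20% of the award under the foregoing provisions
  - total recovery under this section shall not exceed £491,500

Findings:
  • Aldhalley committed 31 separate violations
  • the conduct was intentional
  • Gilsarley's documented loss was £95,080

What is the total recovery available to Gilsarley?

£342,288

First 7 violations: 7 × £330 = £2,310
Remaining violations: (31 − 7) × £1,100 = £26,400
Statutory damages: £2,310 + £26,400 = £28,710
Greater of actual damages (£95,080) or statutory damages (£28,710): £95,080
Trebled: 3 × £95,080 = £285,240
Attorney fees: 20% of £285,240 = £57,048
Total before cap: £285,240 + £57,048 = £342,288
Cap at £491,500: £342,288 is within the cap, no reduction.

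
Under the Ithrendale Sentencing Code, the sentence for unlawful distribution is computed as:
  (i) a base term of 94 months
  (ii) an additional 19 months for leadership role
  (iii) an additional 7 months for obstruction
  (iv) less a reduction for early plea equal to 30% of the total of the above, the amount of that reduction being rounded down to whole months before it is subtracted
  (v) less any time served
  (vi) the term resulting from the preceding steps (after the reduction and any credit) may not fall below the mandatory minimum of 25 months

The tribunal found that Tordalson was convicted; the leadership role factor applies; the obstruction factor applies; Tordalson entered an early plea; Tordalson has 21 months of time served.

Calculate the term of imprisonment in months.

Leadership role enhancement: +19 months
Obstruction enhancement: +7 months
Adjusted term: 94 months + 19 months + 7 months = 120 months
Early plea reduction: 30% of 120 months = 36 months (rounded down)
After reduction: 120 − 36 = 84 months
Less time served: 84 months − 21 months = 63 months
Minimum 25 months: 63 months meets the minimum, no increase.

63 months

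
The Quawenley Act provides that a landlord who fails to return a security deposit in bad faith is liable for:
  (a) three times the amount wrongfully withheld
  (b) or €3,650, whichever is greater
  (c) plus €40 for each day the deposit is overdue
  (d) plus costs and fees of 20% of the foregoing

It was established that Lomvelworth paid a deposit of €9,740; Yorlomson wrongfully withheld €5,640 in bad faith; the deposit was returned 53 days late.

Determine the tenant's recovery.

Trebled: 3 × €5,640 = €16,920
Minimum €3,650: €16,920 meets the minimum, no increase.
Late-return penalty: 53 × €40 = €2,120
Damages plus late penalty: €16,920 + €2,120 = €19,040
Costs and fees: 20% of €19,040 = €3,808
Total recovery: €19,040 + €3,808 = €22,848

€22,848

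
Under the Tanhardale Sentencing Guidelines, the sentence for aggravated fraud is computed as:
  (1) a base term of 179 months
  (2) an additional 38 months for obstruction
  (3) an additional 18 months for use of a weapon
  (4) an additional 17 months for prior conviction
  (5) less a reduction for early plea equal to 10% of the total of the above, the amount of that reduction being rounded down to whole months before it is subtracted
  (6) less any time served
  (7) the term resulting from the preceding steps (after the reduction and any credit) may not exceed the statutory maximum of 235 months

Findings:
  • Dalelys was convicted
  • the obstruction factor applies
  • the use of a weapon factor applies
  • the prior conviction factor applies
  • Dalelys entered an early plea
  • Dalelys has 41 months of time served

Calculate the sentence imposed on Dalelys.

Obstruction enhancement: +38 months
Use of a weapon enhancement: +18 months
Prior conviction enhancement: +17 months
Adjusted term: 179 months + 38 months + 18 months + 17 months = 252 months
Early plea reduction: 10% of 252 months = 25 months (rounded down)
After reduction: 252 − 25 = 227 months
Less time served: 227 months − 41 months = 186 months
Cap at 235 months: 186 months is within the cap, no reduction.

Sentence: 186 months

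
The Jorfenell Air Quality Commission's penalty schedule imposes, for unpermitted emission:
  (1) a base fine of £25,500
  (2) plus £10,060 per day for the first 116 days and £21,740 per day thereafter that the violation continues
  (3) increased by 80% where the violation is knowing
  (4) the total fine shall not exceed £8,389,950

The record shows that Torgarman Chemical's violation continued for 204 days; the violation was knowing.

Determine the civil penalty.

£5,590,044

First 116 days: 116 × £10,060 = £1,166,960
Remaining days: (204 − 116) × £21,740 = £1,913,120
Per-day component: £1,166,960 + £1,913,120 = £3,080,080
Base plus per-day: £25,500 + £3,080,080 = £3,105,580
Enhancement: 80% of £3,105,580 = £2,484,464
Enhanced fine: £3,105,580 + £2,484,464 = £5,590,044
Cap at £8,389,950: £5,590,044 is within the cap, no reduction.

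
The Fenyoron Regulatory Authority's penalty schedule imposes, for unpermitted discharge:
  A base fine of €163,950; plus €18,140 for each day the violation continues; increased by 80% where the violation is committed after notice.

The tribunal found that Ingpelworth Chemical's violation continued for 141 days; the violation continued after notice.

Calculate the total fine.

Per-day component: 141 × €18,140 = €2,557,740
Base plus per-day: €163,950 + €2,557,740 = €2,721,690
Enhancement: 80% of €2,721,690 = €2,177,352
Enhanced fine: €2,721,690 + €2,177,352 = €4,899,042

€4,899,042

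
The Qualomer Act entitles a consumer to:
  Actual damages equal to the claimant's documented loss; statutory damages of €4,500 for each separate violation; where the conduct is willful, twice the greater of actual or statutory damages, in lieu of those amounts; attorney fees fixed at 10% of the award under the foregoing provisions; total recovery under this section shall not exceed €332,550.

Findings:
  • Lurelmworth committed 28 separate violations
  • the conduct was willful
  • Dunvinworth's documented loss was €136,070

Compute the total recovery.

Statutory damages: 28 × €4,500 = €126,000
Greater of actual damages (€136,070) or statutory damages (€126,000): €136,070
Doubled: 2 × €136,070 = €272,140
Attorney fees: 10% of €272,140 = €27,214
Total before cap: €272,140 + €27,214 = €299,354
Cap at €332,550: €299,354 is within the cap, no reduction.

€299,354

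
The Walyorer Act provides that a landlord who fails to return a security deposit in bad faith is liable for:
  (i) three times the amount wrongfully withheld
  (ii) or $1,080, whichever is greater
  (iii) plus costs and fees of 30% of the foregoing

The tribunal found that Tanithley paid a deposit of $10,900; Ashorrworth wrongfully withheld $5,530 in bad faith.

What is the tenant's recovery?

Trebled: 3 × $5,530 = $16,590
Minimum $1,080: $16,590 meets the minimum, no increase.
Costs and fees: 30% of $16,590 = $4,977
Total recovery: $16,590 + $4,977 = $21,567

$21,567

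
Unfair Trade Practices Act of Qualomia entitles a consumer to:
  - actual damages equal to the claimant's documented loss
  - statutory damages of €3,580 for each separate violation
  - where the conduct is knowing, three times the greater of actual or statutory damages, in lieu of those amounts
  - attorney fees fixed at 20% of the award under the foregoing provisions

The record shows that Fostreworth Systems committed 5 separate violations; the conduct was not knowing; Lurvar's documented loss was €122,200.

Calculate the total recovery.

Statutory damages: 5 × €3,580 = €17,900
Conduct not knowing: the in-lieu enhancement does not apply.
Actual plus statutory damages: €122,200 + €17,900 = €140,100
Attorney fees: 20% of €140,100 = €28,020
Total recovery: €140,100 + €28,020 = €168,120

€168,120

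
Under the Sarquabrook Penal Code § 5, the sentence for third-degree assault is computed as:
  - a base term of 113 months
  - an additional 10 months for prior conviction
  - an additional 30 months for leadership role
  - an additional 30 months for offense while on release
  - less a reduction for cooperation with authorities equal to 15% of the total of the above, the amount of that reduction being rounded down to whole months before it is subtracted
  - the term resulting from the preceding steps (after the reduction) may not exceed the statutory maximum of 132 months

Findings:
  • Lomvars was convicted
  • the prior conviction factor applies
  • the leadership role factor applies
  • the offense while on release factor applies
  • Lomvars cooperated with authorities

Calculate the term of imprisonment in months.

Prior conviction enhancement: +10 months
Leadership role enhancement: +30 months
Offense while on release enhancement: +30 months
Adjusted term: 113 months + 10 months + 30 months + 30 months = 183 months
Cooperation with authorities reduction: 15% of 183 months = 27 months (rounded down)
After reduction: 183 − 27 = 156 months
Cap at 132 months: 156 months exceeds the cap → 132 months

132 months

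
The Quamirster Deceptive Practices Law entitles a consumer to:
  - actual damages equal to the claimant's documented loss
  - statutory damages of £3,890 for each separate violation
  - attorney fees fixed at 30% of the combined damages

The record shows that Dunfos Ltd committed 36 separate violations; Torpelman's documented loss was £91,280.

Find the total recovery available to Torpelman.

Statutory damages: 36 × £3,890 = £140,040
Combined damages: £91,280 + £140,040 = £231,320
Attorney fees: 30% of £231,320 = £69,396
Total recovery: £231,320 + £69,396 = £300,716

£300,716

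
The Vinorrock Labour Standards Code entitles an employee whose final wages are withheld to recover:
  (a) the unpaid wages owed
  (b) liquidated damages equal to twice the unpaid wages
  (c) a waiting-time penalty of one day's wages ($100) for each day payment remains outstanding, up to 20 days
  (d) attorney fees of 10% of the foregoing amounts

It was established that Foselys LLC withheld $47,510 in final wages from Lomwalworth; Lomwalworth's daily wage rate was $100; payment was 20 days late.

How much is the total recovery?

$158,983

Doubled: 2 × $47,510 = $95,020
Penalty days: min(20, 20) = 20
Waiting-time penalty: 20 × $100 = $2,000
Subtotal: $47,510 + $95,020 + $2,000 = $144,530
Attorney fees: 10% of $144,530 = $14,453
Total award: $144,530 + $14,453 = $158,983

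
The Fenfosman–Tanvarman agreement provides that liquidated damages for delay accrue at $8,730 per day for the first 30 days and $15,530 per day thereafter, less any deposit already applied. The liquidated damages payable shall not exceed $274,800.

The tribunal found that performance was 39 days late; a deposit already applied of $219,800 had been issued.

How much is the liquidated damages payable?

First 30 days: 30 × $8,730 = $261,900
Remaining days: (39 − 30) × $15,530 = $139,770
Accrued per-day damages: $261,900 + $139,770 = $401,670
Less deposit already applied: $401,670 − $219,800 = $181,870
Cap at $274,800: $181,870 is within the cap, no reduction.

Liquidated damages: $181,870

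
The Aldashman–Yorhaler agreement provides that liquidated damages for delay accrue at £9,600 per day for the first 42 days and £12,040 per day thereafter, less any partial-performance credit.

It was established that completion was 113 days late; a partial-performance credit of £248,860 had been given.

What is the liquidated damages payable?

£1,009,180

First 42 days: 42 × £9,600 = £403,200
Remaining days: (113 − 42) × £12,040 = £854,840
Accrued per-day damages: £403,200 + £854,840 = £1,258,040
Less partial-performance credit: £1,258,040 − £248,860 = £1,009,180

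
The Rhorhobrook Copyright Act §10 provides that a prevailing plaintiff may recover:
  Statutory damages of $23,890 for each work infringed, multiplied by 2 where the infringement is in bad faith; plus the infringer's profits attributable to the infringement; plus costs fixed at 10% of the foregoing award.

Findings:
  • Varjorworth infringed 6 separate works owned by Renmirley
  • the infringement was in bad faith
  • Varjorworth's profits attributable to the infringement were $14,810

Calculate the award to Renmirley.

Statutory damages: 6 × $23,890 = $143,340
Doubled: 2 × $143,340 = $286,680
Combined award: $286,680 + $14,810 = $301,490
Costs: 10% of $301,490 = $30,149
Award plus costs: $301,490 + $30,149 = $331,639

$331,639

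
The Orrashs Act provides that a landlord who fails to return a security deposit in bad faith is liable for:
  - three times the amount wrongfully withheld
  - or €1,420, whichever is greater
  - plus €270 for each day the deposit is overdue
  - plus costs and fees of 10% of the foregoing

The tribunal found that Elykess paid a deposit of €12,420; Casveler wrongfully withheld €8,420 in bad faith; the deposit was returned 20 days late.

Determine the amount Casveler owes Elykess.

€33,726

Trebled: 3 × €8,420 = €25,260
Minimum €1,420: €25,260 meets the minimum, no increase.
Late-return penalty: 20 × €270 = €5,400
Damages plus late penalty: €25,260 + €5,400 = €30,660
Costs and fees: 10% of €30,660 = €3,066
Total recovery: €30,660 + €3,066 = €33,726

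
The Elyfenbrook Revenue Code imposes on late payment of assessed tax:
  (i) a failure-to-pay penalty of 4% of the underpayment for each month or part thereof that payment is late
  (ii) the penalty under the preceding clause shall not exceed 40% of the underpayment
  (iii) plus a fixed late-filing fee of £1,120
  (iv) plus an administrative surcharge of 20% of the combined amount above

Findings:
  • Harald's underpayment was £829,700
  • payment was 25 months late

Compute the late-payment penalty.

£399,600

Accrued rate: 4% × 25 = 100%, capped at 40% → 40%
Failure-to-pay penalty: 40% of £829,700 = £331,880
Penalty before surcharge: £331,880 + £1,120 = £333,000
Administrative surcharge: 20% of £333,000 = £66,600
Total penalty: £333,000 + £66,600 = £399,600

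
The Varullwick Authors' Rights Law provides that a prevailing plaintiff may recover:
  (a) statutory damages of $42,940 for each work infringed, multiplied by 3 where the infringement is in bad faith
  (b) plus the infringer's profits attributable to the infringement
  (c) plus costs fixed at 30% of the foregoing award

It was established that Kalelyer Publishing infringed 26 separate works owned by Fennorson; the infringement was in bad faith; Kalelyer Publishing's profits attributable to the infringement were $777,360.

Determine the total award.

$5,364,684

Statutory damages: 26 × $42,940 = $1,116,440
Trebled: 3 × $1,116,440 = $3,349,320
Combined award: $3,349,320 + $777,360 = $4,126,680
Costs: 30% of $4,126,680 = $1,238,004
Award plus costs: $4,126,680 + $1,238,004 = $5,364,684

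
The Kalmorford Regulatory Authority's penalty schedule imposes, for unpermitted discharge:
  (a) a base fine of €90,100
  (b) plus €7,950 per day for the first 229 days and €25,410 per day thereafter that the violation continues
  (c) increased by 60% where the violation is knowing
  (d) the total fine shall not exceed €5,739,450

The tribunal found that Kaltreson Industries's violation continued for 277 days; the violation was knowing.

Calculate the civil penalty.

€5,008,528

First 229 days: 229 × €7,950 = €1,820,550
Remaining days: (277 − 229) × €25,410 = €1,219,680
Per-day component: €1,820,550 + €1,219,680 = €3,040,230
Base plus per-day: €90,100 + €3,040,230 = €3,130,330
Enhancement: 60% of €3,130,330 = €1,878,198
Enhanced fine: €3,130,330 + €1,878,198 = €5,008,528
Cap at €5,739,450: €5,008,528 is within the cap, no reduction.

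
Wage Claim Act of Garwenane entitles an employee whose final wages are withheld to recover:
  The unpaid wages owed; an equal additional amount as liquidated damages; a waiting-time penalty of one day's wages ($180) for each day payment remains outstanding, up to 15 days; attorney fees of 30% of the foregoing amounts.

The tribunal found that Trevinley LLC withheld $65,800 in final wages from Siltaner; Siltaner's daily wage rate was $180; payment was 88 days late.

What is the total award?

Total award: $174,590

Liquidated damages (equal amount): $65,800
Penalty days: min(88, 15) = 15
Waiting-time penalty: 15 × $180 = $2,700
Subtotal: $65,800 + $65,800 + $2,700 = $134,300
Attorney fees: 30% of $134,300 = $40,290
Total award: $134,300 + $40,290 = $174,590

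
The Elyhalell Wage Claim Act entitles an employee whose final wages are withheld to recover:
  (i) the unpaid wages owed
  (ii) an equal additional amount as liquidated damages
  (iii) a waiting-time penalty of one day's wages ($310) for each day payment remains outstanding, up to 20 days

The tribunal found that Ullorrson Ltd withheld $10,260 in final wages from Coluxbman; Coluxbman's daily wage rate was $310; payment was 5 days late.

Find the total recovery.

Liquidated damages (equal amount): $10,260
Penalty days: min(5, 20) = 5
Waiting-time penalty: 5 × $310 = $1,550
Total award: $10,260 + $10,260 + $1,550 = $22,070

$22,070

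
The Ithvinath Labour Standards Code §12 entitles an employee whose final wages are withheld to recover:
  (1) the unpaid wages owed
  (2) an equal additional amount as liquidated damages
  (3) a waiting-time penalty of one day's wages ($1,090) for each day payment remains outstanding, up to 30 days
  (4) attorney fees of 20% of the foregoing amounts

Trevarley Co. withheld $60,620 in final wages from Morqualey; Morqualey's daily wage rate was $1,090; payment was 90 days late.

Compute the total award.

Total award: $184,728

Liquidated damages (equal amount): $60,620
Penalty days: min(90, 30) = 30
Waiting-time penalty: 30 × $1,090 = $32,700
Subtotal: $60,620 + $60,620 + $32,700 = $153,940
Attorney fees: 20% of $153,940 = $30,788
Total award: $153,940 + $30,788 = $184,728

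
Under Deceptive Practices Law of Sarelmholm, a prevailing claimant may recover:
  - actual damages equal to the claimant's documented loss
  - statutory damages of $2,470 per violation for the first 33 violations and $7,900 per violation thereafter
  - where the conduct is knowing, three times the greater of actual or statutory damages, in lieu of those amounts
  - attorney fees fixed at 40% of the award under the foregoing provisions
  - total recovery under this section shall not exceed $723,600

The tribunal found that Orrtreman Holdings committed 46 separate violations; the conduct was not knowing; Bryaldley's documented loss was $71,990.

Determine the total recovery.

$358,680

First 33 violations: 33 × $2,470 = $81,510
Remaining violations: (46 − 33) × $7,900 = $102,700
Statutory damages: $81,510 + $102,700 = $184,210
Conduct not knowing: the in-lieu enhancement does not apply.
Actual plus statutory damages: $71,990 + $184,210 = $256,200
Attorney fees: 40% of $256,200 = $102,480
Total before cap: $256,200 + $102,480 = $358,680
Cap at $723,600: $358,680 is within the cap, no reduction.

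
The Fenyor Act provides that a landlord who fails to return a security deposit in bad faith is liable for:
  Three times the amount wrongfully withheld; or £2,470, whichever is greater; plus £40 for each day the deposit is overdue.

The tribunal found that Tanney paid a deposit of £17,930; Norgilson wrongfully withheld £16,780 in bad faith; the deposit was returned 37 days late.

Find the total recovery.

£51,820

Trebled: 3 × £16,780 = £50,340
Minimum £2,470: £50,340 meets the minimum, no increase.
Late-return penalty: 37 × £40 = £1,480
Damages plus late penalty: £50,340 + £1,480 = £51,820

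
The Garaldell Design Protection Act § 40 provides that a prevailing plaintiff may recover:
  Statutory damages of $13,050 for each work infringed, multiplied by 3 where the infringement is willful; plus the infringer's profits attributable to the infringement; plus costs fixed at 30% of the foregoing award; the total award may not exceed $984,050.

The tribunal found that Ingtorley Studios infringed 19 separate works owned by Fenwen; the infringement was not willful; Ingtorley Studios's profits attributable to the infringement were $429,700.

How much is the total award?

Award: $880,945

Statutory damages: 19 × $13,050 = $247,950
Infringement not willful: no ×3 enhancement.
Combined award: $247,950 + $429,700 = $677,650
Costs: 30% of $677,650 = $203,295
Award plus costs: $677,650 + $203,295 = $880,945
Cap at $984,050: $880,945 is within the cap, no reduction.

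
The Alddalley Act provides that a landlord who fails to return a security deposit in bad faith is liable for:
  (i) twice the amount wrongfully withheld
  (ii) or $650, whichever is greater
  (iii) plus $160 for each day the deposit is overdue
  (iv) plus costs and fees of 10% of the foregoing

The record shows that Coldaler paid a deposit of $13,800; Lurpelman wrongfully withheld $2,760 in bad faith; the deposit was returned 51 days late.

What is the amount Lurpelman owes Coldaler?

Recovery: $15,048

Doubled: 2 × $2,760 = $5,520
Minimum $650: $5,520 meets the minimum, no increase.
Late-return penalty: 51 × $160 = $8,160
Damages plus late penalty: $5,520 + $8,160 = $13,680
Costs and fees: 10% of $13,680 = $1,368
Total recovery: $13,680 + $1,368 = $15,048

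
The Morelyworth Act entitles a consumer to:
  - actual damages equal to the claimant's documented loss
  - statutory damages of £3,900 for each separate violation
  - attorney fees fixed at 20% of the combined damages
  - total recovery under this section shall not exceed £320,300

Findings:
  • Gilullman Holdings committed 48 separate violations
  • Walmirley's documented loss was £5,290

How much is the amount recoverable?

£230,988

Statutory damages: 48 × £3,900 = £187,200
Combined damages: £5,290 + £187,200 = £192,490
Attorney fees: 20% of £192,490 = £38,498
Total before cap: £192,490 + £38,498 = £230,988
Cap at £320,300: £230,988 is within the cap, no reduction.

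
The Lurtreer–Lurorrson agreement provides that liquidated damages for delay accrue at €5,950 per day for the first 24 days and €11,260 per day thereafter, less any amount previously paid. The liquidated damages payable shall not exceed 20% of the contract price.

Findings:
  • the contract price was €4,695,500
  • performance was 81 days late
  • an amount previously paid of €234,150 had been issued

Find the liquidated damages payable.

First 24 days: 24 × €5,950 = €142,800
Remaining days: (81 − 24) × €11,260 = €641,820
Accrued per-day damages: €142,800 + €641,820 = €784,620
Less amount previously paid: €784,620 − €234,150 = €550,470
Cap: 20% of €4,695,500 = €939,100
Cap at €939,100: €550,470 is within the cap, no reduction.

Liquidated damages: €550,470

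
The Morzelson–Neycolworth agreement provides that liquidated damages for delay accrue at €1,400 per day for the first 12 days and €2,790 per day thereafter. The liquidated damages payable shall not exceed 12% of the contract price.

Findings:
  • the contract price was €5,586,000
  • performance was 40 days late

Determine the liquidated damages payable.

First 12 days: 12 × €1,400 = €16,800
Remaining days: (40 − 12) × €2,790 = €78,120
Accrued per-day damages: €16,800 + €78,120 = €94,920
Cap: 12% of €5,586,000 = €670,320
Cap at €670,320: €94,920 is within the cap, no reduction.

€94,920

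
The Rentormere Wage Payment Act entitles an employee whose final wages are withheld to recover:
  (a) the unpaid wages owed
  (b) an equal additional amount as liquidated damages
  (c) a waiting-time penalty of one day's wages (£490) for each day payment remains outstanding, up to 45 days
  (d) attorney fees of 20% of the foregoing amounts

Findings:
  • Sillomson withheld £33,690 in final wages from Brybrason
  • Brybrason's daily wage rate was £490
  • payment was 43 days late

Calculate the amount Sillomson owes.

£106,140

Liquidated damages (equal amount): £33,690
Penalty days: min(43, 45) = 43
Waiting-time penalty: 43 × £490 = £21,070
Subtotal: £33,690 + £33,690 + £21,070 = £88,450
Attorney fees: 20% of £88,450 = £17,690
Total award: £88,450 + £17,690 = £106,140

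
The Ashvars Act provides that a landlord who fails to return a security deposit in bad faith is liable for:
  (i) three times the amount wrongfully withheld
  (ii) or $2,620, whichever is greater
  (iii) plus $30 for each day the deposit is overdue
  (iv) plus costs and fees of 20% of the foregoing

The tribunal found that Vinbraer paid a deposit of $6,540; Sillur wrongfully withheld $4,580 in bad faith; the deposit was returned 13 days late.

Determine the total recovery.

Trebled: 3 × $4,580 = $13,740
Minimum $2,620: $13,740 meets the minimum, no increase.
Late-return penalty: 13 × $30 = $390
Damages plus late penalty: $13,740 + $390 = $14,130
Costs and fees: 20% of $14,130 = $2,826
Total recovery: $14,130 + $2,826 = $16,956

$16,956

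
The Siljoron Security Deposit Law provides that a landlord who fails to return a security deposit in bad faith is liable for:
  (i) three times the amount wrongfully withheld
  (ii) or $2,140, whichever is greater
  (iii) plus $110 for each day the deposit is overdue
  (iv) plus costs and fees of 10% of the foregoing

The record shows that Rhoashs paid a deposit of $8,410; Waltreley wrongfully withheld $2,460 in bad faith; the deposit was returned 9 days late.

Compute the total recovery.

Trebled: 3 × $2,460 = $7,380
Minimum $2,140: $7,380 meets the minimum, no increase.
Late-return penalty: 9 × $110 = $990
Damages plus late penalty: $7,380 + $990 = $8,370
Costs and fees: 10% of $8,370 = $837
Total recovery: $8,370 + $837 = $9,207

$9,207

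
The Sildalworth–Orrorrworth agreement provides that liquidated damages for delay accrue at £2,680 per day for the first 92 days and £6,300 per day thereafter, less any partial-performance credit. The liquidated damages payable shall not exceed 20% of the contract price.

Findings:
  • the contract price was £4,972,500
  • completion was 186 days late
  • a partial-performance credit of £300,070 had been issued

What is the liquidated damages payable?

£538,690

First 92 days: 92 × £2,680 = £246,560
Remaining days: (186 − 92) × £6,300 = £592,200
Accrued per-day damages: £246,560 + £592,200 = £838,760
Less partial-performance credit: £838,760 − £300,070 = £538,690
Cap: 20% of £4,972,500 = £994,500
Cap at £994,500: £538,690 is within the cap, no reduction.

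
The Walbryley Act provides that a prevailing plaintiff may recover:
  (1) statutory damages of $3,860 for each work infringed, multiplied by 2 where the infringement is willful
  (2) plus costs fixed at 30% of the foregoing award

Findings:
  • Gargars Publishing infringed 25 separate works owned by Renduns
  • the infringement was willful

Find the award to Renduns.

Award: $250,900

Statutory damages: 25 × $3,860 = $96,500
Doubled: 2 × $96,500 = $193,000
Costs: 30% of $193,000 = $57,900
Award plus costs: $193,000 + $57,900 = $250,900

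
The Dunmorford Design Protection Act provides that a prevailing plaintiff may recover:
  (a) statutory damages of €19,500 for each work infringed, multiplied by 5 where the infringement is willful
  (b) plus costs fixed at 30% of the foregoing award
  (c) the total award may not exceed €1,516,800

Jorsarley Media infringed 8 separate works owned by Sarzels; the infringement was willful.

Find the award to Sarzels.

Statutory damages: 8 × €19,500 = €156,000
Multiplied by 5: 5 × €156,000 = €780,000
Costs: 30% of €780,000 = €234,000
Award plus costs: €780,000 + €234,000 = €1,014,000
Cap at €1,516,800: €1,014,000 is within the cap, no reduction.

Award: €1,014,000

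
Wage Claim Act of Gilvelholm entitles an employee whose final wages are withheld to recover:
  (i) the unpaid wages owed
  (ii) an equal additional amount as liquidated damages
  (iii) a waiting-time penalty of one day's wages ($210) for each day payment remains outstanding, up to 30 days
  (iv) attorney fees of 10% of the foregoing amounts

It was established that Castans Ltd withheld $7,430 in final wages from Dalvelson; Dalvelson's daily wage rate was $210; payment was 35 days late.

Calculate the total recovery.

$23,276

Liquidated damages (equal amount): $7,430
Penalty days: min(35, 30) = 30
Waiting-time penalty: 30 × $210 = $6,300
Subtotal: $7,430 + $7,430 + $6,300 = $21,160
Attorney fees: 10% of $21,160 = $2,116
Total award: $21,160 + $2,116 = $23,276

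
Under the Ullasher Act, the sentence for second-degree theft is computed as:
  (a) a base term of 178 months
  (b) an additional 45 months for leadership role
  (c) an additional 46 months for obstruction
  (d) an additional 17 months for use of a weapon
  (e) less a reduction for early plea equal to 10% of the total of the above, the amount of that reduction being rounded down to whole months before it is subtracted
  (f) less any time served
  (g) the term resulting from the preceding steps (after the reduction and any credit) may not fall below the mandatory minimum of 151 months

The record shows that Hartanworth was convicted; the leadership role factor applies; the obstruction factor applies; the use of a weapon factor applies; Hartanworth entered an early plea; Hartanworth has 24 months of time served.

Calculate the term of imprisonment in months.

234 months

Leadership role enhancement: +45 months
Obstruction enhancement: +46 months
Use of a weapon enhancement: +17 months
Adjusted term: 178 months + 45 months + 46 months + 17 months = 286 months
Early plea reduction: 10% of 286 months = 28 months (rounded down)
After reduction: 286 − 28 = 258 months
Less time served: 258 months − 24 months = 234 months
Minimum 151 months: 234 months meets the minimum, no increase.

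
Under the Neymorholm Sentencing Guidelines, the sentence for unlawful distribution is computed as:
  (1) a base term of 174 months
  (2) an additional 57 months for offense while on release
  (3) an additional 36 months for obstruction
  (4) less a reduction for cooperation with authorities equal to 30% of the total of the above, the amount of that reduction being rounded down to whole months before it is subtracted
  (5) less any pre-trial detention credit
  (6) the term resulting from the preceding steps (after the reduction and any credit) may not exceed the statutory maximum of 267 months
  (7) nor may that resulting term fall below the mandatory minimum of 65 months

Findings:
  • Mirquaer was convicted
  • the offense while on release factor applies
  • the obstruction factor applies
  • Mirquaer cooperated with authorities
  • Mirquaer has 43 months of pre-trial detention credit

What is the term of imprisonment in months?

Offense while on release enhancement: +57 months
Obstruction enhancement: +36 months
Adjusted term: 174 months + 57 months + 36 months = 267 months
Cooperation with authorities reduction: 30% of 267 months = 80 months (rounded down)
After reduction: 267 − 80 = 187 months
Less pre-trial detention credit: 187 months − 43 months = 144 months
Cap at 267 months: 144 months is within the cap, no reduction.
Minimum 65 months: 144 months meets the minimum, no increase.

Sentence: 144 months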